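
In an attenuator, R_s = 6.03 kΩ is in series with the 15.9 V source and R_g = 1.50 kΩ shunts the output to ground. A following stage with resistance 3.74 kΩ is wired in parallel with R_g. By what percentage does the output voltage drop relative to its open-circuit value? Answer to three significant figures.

24.3 %

The divider's output (Thévenin) resistance is R_s‖R_g = 1.201 kΩ.
Fractional drop under load = R_th/(R_th + R_L) = 1.201 / (1.201 + 3.74) = 0.2431.
So the output falls by 24.3 %.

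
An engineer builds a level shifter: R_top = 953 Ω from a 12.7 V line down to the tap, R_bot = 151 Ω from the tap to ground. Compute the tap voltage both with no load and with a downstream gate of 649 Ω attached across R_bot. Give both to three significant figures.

Unloaded: 1.74 V; loaded: 1.45 V

Open-circuit: V = 12.7 × 151/(953 + 151) = 1.74 V.
With the load, R_bot becomes R_bot‖R_L = 122.5 Ω, so V = 12.7 × 122.5/1075 = 1.45 V.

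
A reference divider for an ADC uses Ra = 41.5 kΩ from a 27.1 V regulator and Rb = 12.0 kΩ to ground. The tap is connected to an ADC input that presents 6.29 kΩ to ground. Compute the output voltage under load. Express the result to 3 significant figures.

V_out ≈ 2.45 V

The load sits in parallel with Rb: Rb‖R_L = (12.0 × 6.29) / (12.0 + 6.29) = 4.127 kΩ.
V_out = 27.1 × 4.127 / (41.5 + 4.127) = 27.1 × 4.127/45.63 = 2.45 V.
(Unloaded it would have been 6.08 V.)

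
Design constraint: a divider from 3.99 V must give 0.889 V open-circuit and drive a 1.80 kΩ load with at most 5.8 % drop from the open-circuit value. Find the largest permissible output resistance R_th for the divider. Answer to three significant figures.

R_th ≤ 111 Ω

Loading drop = R_th/(R_th + R_L) ≤ 0.0580, so R_th ≤ R_L · ε/(1−ε) = 1.80 kΩ × 0.0580/0.9420 = 111 Ω.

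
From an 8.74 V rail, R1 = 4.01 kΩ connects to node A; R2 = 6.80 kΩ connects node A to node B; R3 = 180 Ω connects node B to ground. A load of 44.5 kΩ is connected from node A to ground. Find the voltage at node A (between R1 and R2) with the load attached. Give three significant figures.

Below node A the series string R2+R3 = 6980 Ω sits in parallel with the 44500 Ω load: 6034 Ω.
V_A = 8.74 × 6034/(4010 + 6034) = 5.25 V.

V ≈ 5.25 V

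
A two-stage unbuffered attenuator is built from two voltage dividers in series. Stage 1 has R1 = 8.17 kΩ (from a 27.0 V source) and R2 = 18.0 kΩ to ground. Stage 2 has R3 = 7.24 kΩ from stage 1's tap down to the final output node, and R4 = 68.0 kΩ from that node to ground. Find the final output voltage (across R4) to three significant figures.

Stage 2 presents R3+R4 = 75.24 kΩ as a load on stage 1's tap.
Stage 1's lower leg becomes R2‖(R3+R4) = 14.53 kΩ, so V_mid = 27.0 × 14.53/22.70 = 17.28 V.
Stage 2 is itself unloaded: V_out = V_mid × R4/(R3+R4) = 17.28 × 68.0/75.24 = 15.6 V.

V_out ≈ 15.6 V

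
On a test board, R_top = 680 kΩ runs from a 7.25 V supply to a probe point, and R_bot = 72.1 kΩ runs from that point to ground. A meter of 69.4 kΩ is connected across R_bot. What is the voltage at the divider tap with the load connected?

V_out ≈ 0.358 V

The load sits in parallel with R_bot: R_bot‖R_L = (72.1 × 69.4) / (72.1 + 69.4) = 35.36 kΩ.
V_out = 7.25 × 35.36 / (680 + 35.36) = 7.25 × 35.36/715.4 = 0.358 V.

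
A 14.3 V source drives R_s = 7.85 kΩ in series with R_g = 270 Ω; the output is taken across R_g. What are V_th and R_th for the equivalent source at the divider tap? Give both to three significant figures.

V_th = 0.475 V, R_th = 261 Ω

V_th is the open-circuit tap voltage: 14.3 × 270/(7850 + 270) = 0.475 V.
With the supply zeroed, R_s and R_g appear in parallel from the tap: R_th = R_s‖R_g = (7850 × 270)/8120 = 261 Ω.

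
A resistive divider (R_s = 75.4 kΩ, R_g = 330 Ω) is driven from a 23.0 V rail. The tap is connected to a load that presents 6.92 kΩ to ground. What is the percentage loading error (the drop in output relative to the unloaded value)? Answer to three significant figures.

The divider's output (Thévenin) resistance is R_s‖R_g = 328.6 Ω.
Fractional drop under load = R_th/(R_th + R_L) = 328.6 / (328.6 + 6920) = 0.04533.
So the output falls by 4.53 %.

4.53 %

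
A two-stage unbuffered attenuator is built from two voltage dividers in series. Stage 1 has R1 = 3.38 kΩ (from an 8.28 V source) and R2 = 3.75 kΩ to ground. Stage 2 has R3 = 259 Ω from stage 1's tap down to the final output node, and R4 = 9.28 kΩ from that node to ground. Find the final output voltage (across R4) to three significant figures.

V_out ≈ 3.57 V

Stage 2 presents R3+R4 = 9539 Ω as a load on stage 1's tap.
Stage 1's lower leg becomes R2‖(R3+R4) = 2692 Ω, so V_mid = 8.28 × 2692/6072 = 3.671 V.
Stage 2 is itself unloaded: V_out = V_mid × R4/(R3+R4) = 3.671 × 9280/9539 = 3.57 V.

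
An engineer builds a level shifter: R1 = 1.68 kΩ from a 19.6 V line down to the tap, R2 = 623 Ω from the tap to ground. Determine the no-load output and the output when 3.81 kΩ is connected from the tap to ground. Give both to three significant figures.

Open-circuit: V = 19.6 × 623/(1680 + 623) = 5.30 V.
With the load, R2 becomes R2‖R_L = 535.4 Ω, so V = 19.6 × 535.4/2215 = 4.74 V.

Unloaded: 5.30 V; loaded: 4.74 V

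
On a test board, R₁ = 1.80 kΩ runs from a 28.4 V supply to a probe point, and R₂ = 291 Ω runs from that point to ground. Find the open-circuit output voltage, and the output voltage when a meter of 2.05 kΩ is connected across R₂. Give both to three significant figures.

Open-circuit: V = 28.4 × 291/(1800 + 291) = 3.95 V.
With the load, R₂ becomes R₂‖R_L = 254.8 Ω, so V = 28.4 × 254.8/2055 = 3.52 V.

Unloaded: 3.95 V; loaded: 3.52 V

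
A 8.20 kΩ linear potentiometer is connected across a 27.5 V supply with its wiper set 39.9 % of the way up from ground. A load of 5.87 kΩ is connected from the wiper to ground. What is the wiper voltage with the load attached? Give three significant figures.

V ≈ 8.22 V

The wiper splits the pot into (1−α)R = 4.928 kΩ above and αR = 3.272 kΩ below.
Lower section ‖ load = 2.101 kΩ.
V_wiper = 27.5 × 2.101/(4.928 + 2.101) = 8.22 V.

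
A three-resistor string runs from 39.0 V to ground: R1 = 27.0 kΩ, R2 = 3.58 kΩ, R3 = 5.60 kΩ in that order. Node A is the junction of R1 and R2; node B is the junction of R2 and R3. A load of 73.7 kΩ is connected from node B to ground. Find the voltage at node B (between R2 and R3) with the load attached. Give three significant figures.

V ≈ 5.67 V

At node B, R3 is in parallel with the load: R3‖R_L = 5.205 kΩ.
Below node A the resistance is R2 + (R3‖R_L) = 8.785 kΩ, so V_A = 39.0 × 8.785/35.78 = 9.574 V.
Then V_B = V_A × (R3‖R_L)/(R2 + R3‖R_L) = 9.574 × 5.205/8.785 = 5.67 V.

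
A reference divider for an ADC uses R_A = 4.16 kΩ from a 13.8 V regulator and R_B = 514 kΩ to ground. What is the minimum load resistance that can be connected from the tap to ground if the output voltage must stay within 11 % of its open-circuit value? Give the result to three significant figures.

R_L(min) ≈ 33.4 kΩ

Output resistance R_th = R_A‖R_B = (4.16 × 514)/518.2 = 4.127 kΩ.
The fractional drop is R_th/(R_th + R_L); requiring this ≤ 0.110 gives R_L ≥ R_th(1/0.110 − 1) = 4.127 × 8.091 = 33.4 kΩ.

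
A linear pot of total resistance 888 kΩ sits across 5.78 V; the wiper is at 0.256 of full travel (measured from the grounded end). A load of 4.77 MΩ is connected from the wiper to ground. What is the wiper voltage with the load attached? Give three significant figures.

V ≈ 1.43 V

The wiper splits the pot into (1−α)R = 660.7 kΩ above and αR = 227.3 kΩ below.
Lower section ‖ load = 217.0 kΩ.
V_wiper = 5.78 × 217.0/(660.7 + 217.0) = 1.43 V.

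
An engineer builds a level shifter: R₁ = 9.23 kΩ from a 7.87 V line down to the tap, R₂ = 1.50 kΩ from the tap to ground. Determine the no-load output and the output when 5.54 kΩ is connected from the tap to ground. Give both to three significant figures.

Open-circuit: V = 7.87 × 1.50/(9.23 + 1.50) = 1.10 V.
With the load, R₂ becomes R₂‖R_L = 1.180 kΩ, so V = 7.87 × 1.180/10.41 = 0.892 V.

Unloaded: 1.10 V; loaded: 0.892 V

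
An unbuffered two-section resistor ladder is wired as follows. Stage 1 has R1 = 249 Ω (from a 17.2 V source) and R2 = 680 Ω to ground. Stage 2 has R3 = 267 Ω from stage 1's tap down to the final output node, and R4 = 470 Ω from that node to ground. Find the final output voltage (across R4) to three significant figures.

V_out ≈ 6.44 V

Stage 2 presents R3+R4 = 737.0 Ω as a load on stage 1's tap.
Stage 1's lower leg becomes R2‖(R3+R4) = 353.7 Ω, so V_mid = 17.2 × 353.7/602.7 = 10.09 V.
Stage 2 is itself unloaded: V_out = V_mid × R4/(R3+R4) = 10.09 × 470/737.0 = 6.44 V.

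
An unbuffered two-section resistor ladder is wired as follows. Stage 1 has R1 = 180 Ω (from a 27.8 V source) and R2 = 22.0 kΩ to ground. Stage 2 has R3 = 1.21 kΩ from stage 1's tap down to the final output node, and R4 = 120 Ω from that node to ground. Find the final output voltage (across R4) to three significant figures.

Stage 2 presents R3+R4 = 1330 Ω as a load on stage 1's tap.
Stage 1's lower leg becomes R2‖(R3+R4) = 1254 Ω, so V_mid = 27.8 × 1254/1434 = 24.31 V.
Stage 2 is itself unloaded: V_out = V_mid × R4/(R3+R4) = 24.31 × 120/1330 = 2.19 V.

V_out ≈ 2.19 V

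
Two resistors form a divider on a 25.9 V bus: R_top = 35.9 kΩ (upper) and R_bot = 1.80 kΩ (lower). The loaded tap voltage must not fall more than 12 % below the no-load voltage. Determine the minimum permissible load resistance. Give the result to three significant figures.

Output resistance R_th = R_top‖R_bot = (35.9 × 1.80)/37.70 = 1.714 kΩ.
The fractional drop is R_th/(R_th + R_L); requiring this ≤ 0.120 gives R_L ≥ R_th(1/0.120 − 1) = 1.714 × 7.333 = 12.6 kΩ.

R_L(min) ≈ 12.6 kΩ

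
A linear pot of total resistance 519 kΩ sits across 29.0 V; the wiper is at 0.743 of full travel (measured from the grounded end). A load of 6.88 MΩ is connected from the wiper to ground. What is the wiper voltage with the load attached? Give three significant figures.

The wiper splits the pot into (1−α)R = 133.4 kΩ above and αR = 385.6 kΩ below.
Lower section ‖ load = 365.2 kΩ.
V_wiper = 29.0 × 365.2/(133.4 + 365.2) = 21.2 V.

V ≈ 21.2 V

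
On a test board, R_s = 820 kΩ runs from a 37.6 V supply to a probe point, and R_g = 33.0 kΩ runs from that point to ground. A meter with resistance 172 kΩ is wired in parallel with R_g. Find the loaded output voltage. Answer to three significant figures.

V_out ≈ 1.23 V

The load sits in parallel with R_g: R_g‖R_L = (33.0 × 172) / (33.0 + 172) = 27.69 kΩ.
V_out = 37.6 × 27.69 / (820 + 27.69) = 37.6 × 27.69/847.7 = 1.23 V.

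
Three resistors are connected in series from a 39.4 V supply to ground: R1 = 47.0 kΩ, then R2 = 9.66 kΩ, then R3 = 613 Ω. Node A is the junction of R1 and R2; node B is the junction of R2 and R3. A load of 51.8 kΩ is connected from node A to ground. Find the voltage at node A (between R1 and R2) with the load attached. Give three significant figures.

Below node A the series string R2+R3 = 10270 Ω sits in parallel with the 51800 Ω load: 8573 Ω.
V_A = 39.4 × 8573/(47000 + 8573) = 6.08 V.

V ≈ 6.08 V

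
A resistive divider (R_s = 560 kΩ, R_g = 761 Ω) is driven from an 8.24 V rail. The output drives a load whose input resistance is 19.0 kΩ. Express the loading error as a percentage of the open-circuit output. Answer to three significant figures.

3.85 %

The divider's output (Thévenin) resistance is R_s‖R_g = 760.0 Ω.
Fractional drop under load = R_th/(R_th + R_L) = 760.0 / (760.0 + 19000) = 0.03846.
So the output falls by 3.85 %.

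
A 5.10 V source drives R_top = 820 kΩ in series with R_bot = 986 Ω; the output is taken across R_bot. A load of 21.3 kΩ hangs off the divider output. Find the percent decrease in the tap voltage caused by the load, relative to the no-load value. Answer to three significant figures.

4.42 %

The divider's output (Thévenin) resistance is R_top‖R_bot = 984.8 Ω.
Fractional drop under load = R_th/(R_th + R_L) = 984.8 / (984.8 + 21300) = 0.04419.
So the output falls by 4.42 %.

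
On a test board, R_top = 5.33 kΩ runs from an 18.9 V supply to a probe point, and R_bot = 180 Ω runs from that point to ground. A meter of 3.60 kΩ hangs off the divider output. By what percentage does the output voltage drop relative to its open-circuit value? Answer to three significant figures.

The divider's output (Thévenin) resistance is R_top‖R_bot = 174.1 Ω.
Fractional drop under load = R_th/(R_th + R_L) = 174.1 / (174.1 + 3600) = 0.04614.
So the output falls by 4.61 %.

4.61 %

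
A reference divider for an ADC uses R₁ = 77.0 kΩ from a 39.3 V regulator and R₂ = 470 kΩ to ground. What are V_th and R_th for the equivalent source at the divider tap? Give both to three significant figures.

V_th is the open-circuit tap voltage: 39.3 × 470/(77.0 + 470) = 33.8 V.
With the supply zeroed, R₁ and R₂ appear in parallel from the tap: R_th = R₁‖R₂ = (77.0 × 470)/547.0 = 66.2 kΩ.

V_th = 33.8 V, R_th = 66.2 kΩ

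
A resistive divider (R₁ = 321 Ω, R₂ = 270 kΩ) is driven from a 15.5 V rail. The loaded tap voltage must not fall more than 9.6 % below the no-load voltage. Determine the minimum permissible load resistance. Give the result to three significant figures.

R_L(min) ≈ 3.02 kΩ

Output resistance R_th = R₁‖R₂ = (321 × 270000)/270300 = 320.6 Ω.
The fractional drop is R_th/(R_th + R_L); requiring this ≤ 0.0960 gives R_L ≥ R_th(1/0.0960 − 1) = 320.6 × 9.417 = 3.02 kΩ.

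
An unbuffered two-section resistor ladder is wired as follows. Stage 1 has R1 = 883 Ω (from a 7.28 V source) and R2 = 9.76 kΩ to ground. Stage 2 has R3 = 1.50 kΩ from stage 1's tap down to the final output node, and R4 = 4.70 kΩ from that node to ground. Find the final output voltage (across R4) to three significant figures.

Stage 2 presents R3+R4 = 6200 Ω as a load on stage 1's tap.
Stage 1's lower leg becomes R2‖(R3+R4) = 3791 Ω, so V_mid = 7.28 × 3791/4674 = 5.905 V.
Stage 2 is itself unloaded: V_out = V_mid × R4/(R3+R4) = 5.905 × 4700/6200 = 4.48 V.

V_out ≈ 4.48 V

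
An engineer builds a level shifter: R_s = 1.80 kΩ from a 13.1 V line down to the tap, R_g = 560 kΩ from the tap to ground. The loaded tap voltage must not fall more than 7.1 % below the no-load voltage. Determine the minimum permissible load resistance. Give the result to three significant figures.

Output resistance R_th = R_s‖R_g = (1.80 × 560)/561.8 = 1.794 kΩ.
The fractional drop is R_th/(R_th + R_L); requiring this ≤ 0.0710 gives R_L ≥ R_th(1/0.0710 − 1) = 1.794 × 13.08 = 23.5 kΩ.

R_L(min) ≈ 23.5 kΩ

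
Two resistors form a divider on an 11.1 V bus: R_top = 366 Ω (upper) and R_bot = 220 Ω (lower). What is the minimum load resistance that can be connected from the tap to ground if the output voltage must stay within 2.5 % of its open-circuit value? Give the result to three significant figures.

Output resistance R_th = R_top‖R_bot = (366 × 220)/586.0 = 137.4 Ω.
The fractional drop is R_th/(R_th + R_L); requiring this ≤ 0.0250 gives R_L ≥ R_th(1/0.0250 − 1) = 137.4 × 39.00 = 5.36 kΩ.

R_L(min) ≈ 5.36 kΩ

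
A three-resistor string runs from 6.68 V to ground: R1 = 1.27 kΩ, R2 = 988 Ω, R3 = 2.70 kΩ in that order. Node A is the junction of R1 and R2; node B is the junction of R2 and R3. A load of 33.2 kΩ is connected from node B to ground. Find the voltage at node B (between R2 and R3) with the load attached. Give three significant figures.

V ≈ 3.51 V

At node B, R3 is in parallel with the load: R3‖R_L = 2497 Ω.
Below node A the resistance is R2 + (R3‖R_L) = 3485 Ω, so V_A = 6.68 × 3485/4755 = 4.896 V.
Then V_B = V_A × (R3‖R_L)/(R2 + R3‖R_L) = 4.896 × 2497/3485 = 3.51 V.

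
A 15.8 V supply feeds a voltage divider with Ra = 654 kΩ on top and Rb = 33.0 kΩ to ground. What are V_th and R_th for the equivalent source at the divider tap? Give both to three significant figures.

V_th is the open-circuit tap voltage: 15.8 × 33.0/(654 + 33.0) = 0.759 V.
With the supply zeroed, Ra and Rb appear in parallel from the tap: R_th = Ra‖Rb = (654 × 33.0)/687.0 = 31.4 kΩ.

V_th = 0.759 V, R_th = 31.4 kΩ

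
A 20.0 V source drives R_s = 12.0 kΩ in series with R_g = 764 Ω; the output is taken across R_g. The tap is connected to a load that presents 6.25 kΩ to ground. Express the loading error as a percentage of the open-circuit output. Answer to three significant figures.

10.3 %

The divider's output (Thévenin) resistance is R_s‖R_g = 718.3 Ω.
Fractional drop under load = R_th/(R_th + R_L) = 718.3 / (718.3 + 6250) = 0.1031.
So the output falls by 10.3 %.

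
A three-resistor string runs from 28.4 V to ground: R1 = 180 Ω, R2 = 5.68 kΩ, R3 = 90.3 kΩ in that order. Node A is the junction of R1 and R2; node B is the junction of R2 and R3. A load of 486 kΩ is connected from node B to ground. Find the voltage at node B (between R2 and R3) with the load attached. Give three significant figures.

At node B, R3 is in parallel with the load: R3‖R_L = 76150 Ω.
Below node A the resistance is R2 + (R3‖R_L) = 81830 Ω, so V_A = 28.4 × 81830/82010 = 28.34 V.
Then V_B = V_A × (R3‖R_L)/(R2 + R3‖R_L) = 28.34 × 76150/81830 = 26.4 V.

V ≈ 26.4 V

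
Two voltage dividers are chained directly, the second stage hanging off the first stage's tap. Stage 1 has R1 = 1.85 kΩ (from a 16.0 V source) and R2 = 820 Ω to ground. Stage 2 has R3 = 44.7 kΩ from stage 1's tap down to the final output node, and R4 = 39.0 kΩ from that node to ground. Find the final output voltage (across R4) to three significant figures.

Stage 2 presents R3+R4 = 83700 Ω as a load on stage 1's tap.
Stage 1's lower leg becomes R2‖(R3+R4) = 812.0 Ω, so V_mid = 16.0 × 812.0/2662 = 4.881 V.
Stage 2 is itself unloaded: V_out = V_mid × R4/(R3+R4) = 4.881 × 39000/83700 = 2.27 V.

V_out ≈ 2.27 V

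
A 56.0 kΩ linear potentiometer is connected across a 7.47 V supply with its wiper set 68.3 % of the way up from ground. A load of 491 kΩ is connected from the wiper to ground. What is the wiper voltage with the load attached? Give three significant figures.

The wiper splits the pot into (1−α)R = 17.75 kΩ above and αR = 38.25 kΩ below.
Lower section ‖ load = 35.48 kΩ.
V_wiper = 7.47 × 35.48/(17.75 + 35.48) = 4.98 V.

V ≈ 4.98 V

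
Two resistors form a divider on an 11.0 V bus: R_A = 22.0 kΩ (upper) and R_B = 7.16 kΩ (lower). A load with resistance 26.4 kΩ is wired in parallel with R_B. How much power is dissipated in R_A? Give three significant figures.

Total resistance from the source is R_A + (R_B‖R_L) = 27.63 kΩ, so I = 11.0/27.63 kΩ = 0.3981 mA.
P = I²·R_A = (0.3981 mA)² × 22.0 kΩ = 3.49 mW.

P ≈ 3.49 mW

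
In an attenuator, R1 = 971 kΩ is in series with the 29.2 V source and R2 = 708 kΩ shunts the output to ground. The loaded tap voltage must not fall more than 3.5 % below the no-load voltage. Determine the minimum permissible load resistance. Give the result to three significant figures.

Output resistance R_th = R1‖R2 = (971 × 708)/1679 = 409.5 kΩ.
The fractional drop is R_th/(R_th + R_L); requiring this ≤ 0.0350 gives R_L ≥ R_th(1/0.0350 − 1) = 409.5 × 27.57 = 11.3 MΩ.

R_L(min) ≈ 11.3 MΩ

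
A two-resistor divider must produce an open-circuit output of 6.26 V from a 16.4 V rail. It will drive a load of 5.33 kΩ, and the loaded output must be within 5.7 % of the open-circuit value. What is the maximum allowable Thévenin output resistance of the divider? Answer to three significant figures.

Loading drop = R_th/(R_th + R_L) ≤ 0.0570, so R_th ≤ R_L · ε/(1−ε) = 5.33 kΩ × 0.0570/0.9430 = 322 Ω.

R_th ≤ 322 Ω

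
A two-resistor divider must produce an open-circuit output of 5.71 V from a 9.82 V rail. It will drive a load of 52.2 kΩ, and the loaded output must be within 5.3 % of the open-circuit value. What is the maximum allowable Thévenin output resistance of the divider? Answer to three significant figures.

Loading drop = R_th/(R_th + R_L) ≤ 0.0530, so R_th ≤ R_L · ε/(1−ε) = 52.2 kΩ × 0.0530/0.9470 = 2.92 kΩ.

R_th ≤ 2.92 kΩ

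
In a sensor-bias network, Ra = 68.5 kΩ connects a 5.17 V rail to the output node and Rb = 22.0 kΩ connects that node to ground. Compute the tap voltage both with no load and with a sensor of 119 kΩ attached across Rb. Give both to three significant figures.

Unloaded: 1.26 V; loaded: 1.10 V

Open-circuit: V = 5.17 × 22.0/(68.5 + 22.0) = 1.26 V.
With the load, Rb becomes Rb‖R_L = 18.57 kΩ, so V = 5.17 × 18.57/87.07 = 1.10 V.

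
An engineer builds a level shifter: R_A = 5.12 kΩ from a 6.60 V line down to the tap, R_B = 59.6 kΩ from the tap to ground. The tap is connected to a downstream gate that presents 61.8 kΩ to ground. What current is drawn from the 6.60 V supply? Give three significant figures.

I ≈ 0.186 mA

R_B‖R_L = 30.34 kΩ, so the source sees R_A + R_B‖R_L = 35.46 kΩ.
I = 6.60 V / 35.46 kΩ = 0.186 mA.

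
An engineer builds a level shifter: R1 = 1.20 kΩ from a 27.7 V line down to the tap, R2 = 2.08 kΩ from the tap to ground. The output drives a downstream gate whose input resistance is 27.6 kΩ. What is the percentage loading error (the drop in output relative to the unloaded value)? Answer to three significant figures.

2.68 %

The divider's output (Thévenin) resistance is R1‖R2 = 0.7610 kΩ.
Fractional drop under load = R_th/(R_th + R_L) = 0.7610 / (0.7610 + 27.6) = 0.02683.
So the output falls by 2.68 %.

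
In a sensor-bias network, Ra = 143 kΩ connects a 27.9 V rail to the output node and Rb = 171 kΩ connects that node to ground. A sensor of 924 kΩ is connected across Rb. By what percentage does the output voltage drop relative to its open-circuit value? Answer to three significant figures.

The divider's output (Thévenin) resistance is Ra‖Rb = 77.88 kΩ.
Fractional drop under load = R_th/(R_th + R_L) = 77.88 / (77.88 + 924) = 0.07773.
So the output falls by 7.77 %.

7.77 %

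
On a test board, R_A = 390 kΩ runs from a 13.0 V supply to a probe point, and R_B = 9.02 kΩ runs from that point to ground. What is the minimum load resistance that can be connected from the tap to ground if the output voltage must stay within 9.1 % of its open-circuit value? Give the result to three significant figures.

Output resistance R_th = R_A‖R_B = (390 × 9.02)/399.0 = 8.816 kΩ.
The fractional drop is R_th/(R_th + R_L); requiring this ≤ 0.0910 gives R_L ≥ R_th(1/0.0910 − 1) = 8.816 × 9.989 = 88.1 kΩ.

R_L(min) ≈ 88.1 kΩ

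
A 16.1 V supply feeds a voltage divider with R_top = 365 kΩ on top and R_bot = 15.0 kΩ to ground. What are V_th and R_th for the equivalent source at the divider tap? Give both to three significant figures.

V_th = 0.636 V, R_th = 14.4 kΩ

V_th is the open-circuit tap voltage: 16.1 × 15.0/(365 + 15.0) = 0.636 V.
With the supply zeroed, R_top and R_bot appear in parallel from the tap: R_th = R_top‖R_bot = (365 × 15.0)/380.0 = 14.4 kΩ.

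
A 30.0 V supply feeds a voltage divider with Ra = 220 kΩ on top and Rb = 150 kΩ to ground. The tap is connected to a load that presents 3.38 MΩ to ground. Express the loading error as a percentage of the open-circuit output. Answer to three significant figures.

The divider's output (Thévenin) resistance is Ra‖Rb = 89.19 kΩ.
Fractional drop under load = R_th/(R_th + R_L) = 89.19 / (89.19 + 3380) = 0.02571.
So the output falls by 2.57 %.

2.57 %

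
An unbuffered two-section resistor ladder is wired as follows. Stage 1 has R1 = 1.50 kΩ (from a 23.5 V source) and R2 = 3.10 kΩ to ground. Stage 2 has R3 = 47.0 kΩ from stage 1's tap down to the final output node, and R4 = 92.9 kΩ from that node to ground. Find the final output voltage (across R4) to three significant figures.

V_out ≈ 10.4 V

Stage 2 presents R3+R4 = 139.9 kΩ as a load on stage 1's tap.
Stage 1's lower leg becomes R2‖(R3+R4) = 3.033 kΩ, so V_mid = 23.5 × 3.033/4.533 = 15.72 V.
Stage 2 is itself unloaded: V_out = V_mid × R4/(R3+R4) = 15.72 × 92.9/139.9 = 10.4 V.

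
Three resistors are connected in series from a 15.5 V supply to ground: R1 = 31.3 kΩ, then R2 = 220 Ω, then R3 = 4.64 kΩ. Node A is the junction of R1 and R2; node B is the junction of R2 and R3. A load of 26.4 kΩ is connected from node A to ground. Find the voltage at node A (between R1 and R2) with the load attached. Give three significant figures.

V ≈ 1.80 V

Below node A the series string R2+R3 = 4860 Ω sits in parallel with the 26400 Ω load: 4104 Ω.
V_A = 15.5 × 4104/(31300 + 4104) = 1.80 V.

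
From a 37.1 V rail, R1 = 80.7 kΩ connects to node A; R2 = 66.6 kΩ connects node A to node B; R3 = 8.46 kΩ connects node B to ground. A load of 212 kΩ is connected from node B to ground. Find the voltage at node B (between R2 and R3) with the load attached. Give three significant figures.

V ≈ 1.94 V

At node B, R3 is in parallel with the load: R3‖R_L = 8.135 kΩ.
Below node A the resistance is R2 + (R3‖R_L) = 74.74 kΩ, so V_A = 37.1 × 74.74/155.4 = 17.84 V.
Then V_B = V_A × (R3‖R_L)/(R2 + R3‖R_L) = 17.84 × 8.135/74.74 = 1.94 V.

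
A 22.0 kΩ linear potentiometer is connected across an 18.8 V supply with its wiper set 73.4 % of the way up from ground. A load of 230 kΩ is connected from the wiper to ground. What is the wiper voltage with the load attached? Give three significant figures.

V ≈ 13.5 V

The wiper splits the pot into (1−α)R = 5.852 kΩ above and αR = 16.15 kΩ below.
Lower section ‖ load = 15.09 kΩ.
V_wiper = 18.8 × 15.09/(5.852 + 15.09) = 13.5 V.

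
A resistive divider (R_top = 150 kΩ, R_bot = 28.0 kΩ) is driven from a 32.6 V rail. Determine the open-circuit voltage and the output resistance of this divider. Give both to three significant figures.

V_th is the open-circuit tap voltage: 32.6 × 28.0/(150 + 28.0) = 5.13 V.
With the supply zeroed, R_top and R_bot appear in parallel from the tap: R_th = R_top‖R_bot = (150 × 28.0)/178.0 = 23.6 kΩ.

V_th = 5.13 V, R_th = 23.6 kΩ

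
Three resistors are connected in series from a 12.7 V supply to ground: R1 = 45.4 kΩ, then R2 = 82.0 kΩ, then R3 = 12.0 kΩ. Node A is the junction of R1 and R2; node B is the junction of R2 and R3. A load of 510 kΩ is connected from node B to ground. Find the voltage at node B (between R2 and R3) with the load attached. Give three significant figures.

At node B, R3 is in parallel with the load: R3‖R_L = 11.72 kΩ.
Below node A the resistance is R2 + (R3‖R_L) = 93.72 kΩ, so V_A = 12.7 × 93.72/139.1 = 8.556 V.
Then V_B = V_A × (R3‖R_L)/(R2 + R3‖R_L) = 8.556 × 11.72/93.72 = 1.07 V.

V ≈ 1.07 V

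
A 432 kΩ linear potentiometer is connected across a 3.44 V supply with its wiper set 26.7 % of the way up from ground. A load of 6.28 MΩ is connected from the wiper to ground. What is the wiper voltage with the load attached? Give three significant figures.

V ≈ 0.906 V

The wiper splits the pot into (1−α)R = 316.7 kΩ above and αR = 115.3 kΩ below.
Lower section ‖ load = 113.3 kΩ.
V_wiper = 3.44 × 113.3/(316.7 + 113.3) = 0.906 V.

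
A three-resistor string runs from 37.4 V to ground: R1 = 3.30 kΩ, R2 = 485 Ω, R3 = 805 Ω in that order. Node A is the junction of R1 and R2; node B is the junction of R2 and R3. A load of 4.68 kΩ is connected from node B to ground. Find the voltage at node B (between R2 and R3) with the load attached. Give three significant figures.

V ≈ 5.74 V

At node B, R3 is in parallel with the load: R3‖R_L = 686.9 Ω.
Below node A the resistance is R2 + (R3‖R_L) = 1172 Ω, so V_A = 37.4 × 1172/4472 = 9.801 V.
Then V_B = V_A × (R3‖R_L)/(R2 + R3‖R_L) = 9.801 × 686.9/1172 = 5.74 V.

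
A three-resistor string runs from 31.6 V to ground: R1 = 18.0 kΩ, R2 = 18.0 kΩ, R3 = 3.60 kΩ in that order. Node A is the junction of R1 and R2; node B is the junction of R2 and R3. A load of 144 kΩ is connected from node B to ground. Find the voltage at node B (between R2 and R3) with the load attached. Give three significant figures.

At node B, R3 is in parallel with the load: R3‖R_L = 3.512 kΩ.
Below node A the resistance is R2 + (R3‖R_L) = 21.51 kΩ, so V_A = 31.6 × 21.51/39.51 = 17.20 V.
Then V_B = V_A × (R3‖R_L)/(R2 + R3‖R_L) = 17.20 × 3.512/21.51 = 2.81 V.

V ≈ 2.81 V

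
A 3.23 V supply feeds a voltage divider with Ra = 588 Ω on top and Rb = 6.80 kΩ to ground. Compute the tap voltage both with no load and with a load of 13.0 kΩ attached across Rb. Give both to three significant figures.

Unloaded: 2.97 V; loaded: 2.85 V

Open-circuit: V = 3.23 × 6800/(588 + 6800) = 2.97 V.
With the load, Rb becomes Rb‖R_L = 4465 Ω, so V = 3.23 × 4465/5053 = 2.85 V.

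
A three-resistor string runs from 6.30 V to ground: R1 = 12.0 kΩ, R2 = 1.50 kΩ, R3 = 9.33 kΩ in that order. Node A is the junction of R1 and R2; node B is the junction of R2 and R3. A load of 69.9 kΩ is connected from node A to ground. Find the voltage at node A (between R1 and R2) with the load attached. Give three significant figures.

Below node A the series string R2+R3 = 10.83 kΩ sits in parallel with the 69.9 kΩ load: 9.377 kΩ.
V_A = 6.30 × 9.377/(12.0 + 9.377) = 2.76 V.

V ≈ 2.76 V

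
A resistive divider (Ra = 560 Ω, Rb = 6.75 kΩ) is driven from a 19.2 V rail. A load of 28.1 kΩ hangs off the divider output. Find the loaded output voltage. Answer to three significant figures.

The load sits in parallel with Rb: Rb‖R_L = (6750 × 28100) / (6750 + 28100) = 5443 Ω.
V_out = 19.2 × 5443 / (560 + 5443) = 19.2 × 5443/6003 = 17.4 V.
(Unloaded it would have been 17.7 V.)

V_out ≈ 17.4 V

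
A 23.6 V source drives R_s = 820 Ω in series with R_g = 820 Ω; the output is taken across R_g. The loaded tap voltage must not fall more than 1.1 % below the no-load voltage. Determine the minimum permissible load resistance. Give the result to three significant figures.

R_L(min) ≈ 36.9 kΩ

Output resistance R_th = R_s‖R_g = (820 × 820)/1640 = 410.0 Ω.
The fractional drop is R_th/(R_th + R_L); requiring this ≤ 0.0110 gives R_L ≥ R_th(1/0.0110 − 1) = 410.0 × 89.91 = 36.9 kΩ.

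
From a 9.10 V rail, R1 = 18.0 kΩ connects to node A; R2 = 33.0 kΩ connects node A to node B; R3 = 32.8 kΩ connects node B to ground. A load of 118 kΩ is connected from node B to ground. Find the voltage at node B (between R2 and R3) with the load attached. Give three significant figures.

At node B, R3 is in parallel with the load: R3‖R_L = 25.67 kΩ.
Below node A the resistance is R2 + (R3‖R_L) = 58.67 kΩ, so V_A = 9.10 × 58.67/76.67 = 6.963 V.
Then V_B = V_A × (R3‖R_L)/(R2 + R3‖R_L) = 6.963 × 25.67/58.67 = 3.05 V.

V ≈ 3.05 V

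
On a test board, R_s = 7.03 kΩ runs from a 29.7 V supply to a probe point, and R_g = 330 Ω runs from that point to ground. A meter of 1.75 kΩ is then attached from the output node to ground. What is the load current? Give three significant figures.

R_g‖R_L = 277.6 Ω; V_out = 29.7 × 277.6/7308 = 1.128 V.
I_L = V_out / R_L = 1.128 / 1.75 kΩ = 0.645 mA.

I_L ≈ 0.645 mA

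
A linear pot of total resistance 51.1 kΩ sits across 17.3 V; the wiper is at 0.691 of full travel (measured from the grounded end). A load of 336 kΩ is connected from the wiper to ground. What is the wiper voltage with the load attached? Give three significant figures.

V ≈ 11.6 V

The wiper splits the pot into (1−α)R = 15.79 kΩ above and αR = 35.31 kΩ below.
Lower section ‖ load = 31.95 kΩ.
V_wiper = 17.3 × 31.95/(15.79 + 31.95) = 11.6 V.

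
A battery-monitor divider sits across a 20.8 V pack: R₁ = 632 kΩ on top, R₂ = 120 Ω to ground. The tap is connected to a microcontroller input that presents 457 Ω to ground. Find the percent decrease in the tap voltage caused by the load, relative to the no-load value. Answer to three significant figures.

The divider's output (Thévenin) resistance is R₁‖R₂ = 120.0 Ω.
Fractional drop under load = R_th/(R_th + R_L) = 120.0 / (120.0 + 457) = 0.2079.
So the output falls by 20.8 %.

20.8 %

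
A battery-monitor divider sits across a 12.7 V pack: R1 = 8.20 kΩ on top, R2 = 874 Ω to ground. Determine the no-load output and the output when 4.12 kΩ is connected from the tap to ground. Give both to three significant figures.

Unloaded: 1.22 V; loaded: 1.03 V

Open-circuit: V = 12.7 × 874/(8200 + 874) = 1.22 V.
With the load, R2 becomes R2‖R_L = 721.0 Ω, so V = 12.7 × 721.0/8921 = 1.03 V.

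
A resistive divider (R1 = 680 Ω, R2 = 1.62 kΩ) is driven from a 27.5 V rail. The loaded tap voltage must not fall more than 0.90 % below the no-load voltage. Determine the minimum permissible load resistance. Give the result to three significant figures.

R_L(min) ≈ 52.7 kΩ

Output resistance R_th = R1‖R2 = (680 × 1620)/2300 = 479.0 Ω.
The fractional drop is R_th/(R_th + R_L); requiring this ≤ 0.00900 gives R_L ≥ R_th(1/0.00900 − 1) = 479.0 × 110.1 = 52.7 kΩ.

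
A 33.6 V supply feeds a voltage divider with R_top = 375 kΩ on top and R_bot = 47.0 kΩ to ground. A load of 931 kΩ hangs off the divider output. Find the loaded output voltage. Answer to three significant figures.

V_out ≈ 3.58 V

The load sits in parallel with R_bot: R_bot‖R_L = (47.0 × 931) / (47.0 + 931) = 44.74 kΩ.
V_out = 33.6 × 44.74 / (375 + 44.74) = 33.6 × 44.74/419.7 = 3.58 V.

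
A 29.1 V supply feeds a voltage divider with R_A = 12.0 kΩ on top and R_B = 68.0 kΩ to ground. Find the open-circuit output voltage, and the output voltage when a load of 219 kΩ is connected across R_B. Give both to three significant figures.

Open-circuit: V = 29.1 × 68.0/(12.0 + 68.0) = 24.7 V.
With the load, R_B becomes R_B‖R_L = 51.89 kΩ, so V = 29.1 × 51.89/63.89 = 23.6 V.

Unloaded: 24.7 V; loaded: 23.6 V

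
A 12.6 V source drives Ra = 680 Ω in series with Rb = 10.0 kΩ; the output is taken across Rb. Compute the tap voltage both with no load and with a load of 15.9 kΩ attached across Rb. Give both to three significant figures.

Open-circuit: V = 12.6 × 10000/(680 + 10000) = 11.8 V.
With the load, Rb becomes Rb‖R_L = 6139 Ω, so V = 12.6 × 6139/6819 = 11.3 V.

Unloaded: 11.8 V; loaded: 11.3 V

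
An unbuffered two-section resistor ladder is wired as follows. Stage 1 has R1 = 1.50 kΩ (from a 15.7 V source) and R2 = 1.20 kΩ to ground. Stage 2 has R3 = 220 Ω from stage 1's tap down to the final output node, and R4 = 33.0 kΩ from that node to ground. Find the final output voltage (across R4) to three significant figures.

Stage 2 presents R3+R4 = 33220 Ω as a load on stage 1's tap.
Stage 1's lower leg becomes R2‖(R3+R4) = 1158 Ω, so V_mid = 15.7 × 1158/2658 = 6.841 V.
Stage 2 is itself unloaded: V_out = V_mid × R4/(R3+R4) = 6.841 × 33000/33220 = 6.80 V.

V_out ≈ 6.80 V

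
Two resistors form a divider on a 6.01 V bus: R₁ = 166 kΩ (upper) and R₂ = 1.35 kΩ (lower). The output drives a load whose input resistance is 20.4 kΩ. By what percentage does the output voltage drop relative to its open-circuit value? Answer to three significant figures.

6.16 %

The divider's output (Thévenin) resistance is R₁‖R₂ = 1.339 kΩ.
Fractional drop under load = R_th/(R_th + R_L) = 1.339 / (1.339 + 20.4) = 0.06160.
So the output falls by 6.16 %.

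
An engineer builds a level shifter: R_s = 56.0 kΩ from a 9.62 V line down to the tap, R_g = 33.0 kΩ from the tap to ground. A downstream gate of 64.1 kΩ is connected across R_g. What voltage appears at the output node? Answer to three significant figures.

V_out ≈ 2.69 V

The load sits in parallel with R_g: R_g‖R_L = (33.0 × 64.1) / (33.0 + 64.1) = 21.78 kΩ.
V_out = 9.62 × 21.78 / (56.0 + 21.78) = 9.62 × 21.78/77.78 = 2.69 V.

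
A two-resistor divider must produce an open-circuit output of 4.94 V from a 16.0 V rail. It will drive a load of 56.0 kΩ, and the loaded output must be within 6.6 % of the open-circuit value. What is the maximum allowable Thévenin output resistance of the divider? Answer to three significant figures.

Loading drop = R_th/(R_th + R_L) ≤ 0.0660, so R_th ≤ R_L · ε/(1−ε) = 56.0 kΩ × 0.0660/0.9340 = 3.96 kΩ.
(Any R1, R2 with R2/(R1+R2) = 0.309 and R1‖R2 ≤ 3.96 kΩ will meet the spec.)

R_th ≤ 3.96 kΩ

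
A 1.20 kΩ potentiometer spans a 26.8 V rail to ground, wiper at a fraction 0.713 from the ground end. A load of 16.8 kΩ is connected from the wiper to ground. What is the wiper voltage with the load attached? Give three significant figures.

V ≈ 18.8 V

The wiper splits the pot into (1−α)R = 344.4 Ω above and αR = 855.6 Ω below.
Lower section ‖ load = 814.1 Ω.
V_wiper = 26.8 × 814.1/(344.4 + 814.1) = 18.8 V.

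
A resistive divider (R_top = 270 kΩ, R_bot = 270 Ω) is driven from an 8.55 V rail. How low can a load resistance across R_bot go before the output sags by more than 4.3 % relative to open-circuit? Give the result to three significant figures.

R_L(min) ≈ 6.00 kΩ

Output resistance R_th = R_top‖R_bot = (270000 × 270)/270300 = 269.7 Ω.
The fractional drop is R_th/(R_th + R_L); requiring this ≤ 0.0430 gives R_L ≥ R_th(1/0.0430 − 1) = 269.7 × 22.26 = 6.00 kΩ.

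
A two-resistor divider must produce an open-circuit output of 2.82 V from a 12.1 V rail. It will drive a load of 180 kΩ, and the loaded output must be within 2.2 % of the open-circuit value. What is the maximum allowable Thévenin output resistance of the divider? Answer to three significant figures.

Loading drop = R_th/(R_th + R_L) ≤ 0.0220, so R_th ≤ R_L · ε/(1−ε) = 180 kΩ × 0.0220/0.9780 = 4.05 kΩ.
(Any R1, R2 with R2/(R1+R2) = 0.233 and R1‖R2 ≤ 4.05 kΩ will meet the spec.)

R_th ≤ 4.05 kΩ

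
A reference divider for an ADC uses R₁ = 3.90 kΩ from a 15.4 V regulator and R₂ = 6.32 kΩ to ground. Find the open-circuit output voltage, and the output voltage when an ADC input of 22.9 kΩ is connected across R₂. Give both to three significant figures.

Unloaded: 9.52 V; loaded: 8.62 V

Open-circuit: V = 15.4 × 6.32/(3.90 + 6.32) = 9.52 V.
With the load, R₂ becomes R₂‖R_L = 4.953 kΩ, so V = 15.4 × 4.953/8.853 = 8.62 V.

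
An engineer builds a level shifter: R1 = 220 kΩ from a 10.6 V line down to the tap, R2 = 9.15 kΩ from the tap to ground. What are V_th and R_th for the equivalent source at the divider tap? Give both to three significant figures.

V_th = 0.423 V, R_th = 8.78 kΩ

V_th is the open-circuit tap voltage: 10.6 × 9.15/(220 + 9.15) = 0.423 V.
With the supply zeroed, R1 and R2 appear in parallel from the tap: R_th = R1‖R2 = (220 × 9.15)/229.2 = 8.78 kΩ.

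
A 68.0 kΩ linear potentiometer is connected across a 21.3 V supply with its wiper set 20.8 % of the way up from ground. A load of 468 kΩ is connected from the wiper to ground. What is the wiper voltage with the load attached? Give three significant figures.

The wiper splits the pot into (1−α)R = 53.86 kΩ above and αR = 14.14 kΩ below.
Lower section ‖ load = 13.73 kΩ.
V_wiper = 21.3 × 13.73/(53.86 + 13.73) = 4.33 V.

V ≈ 4.33 V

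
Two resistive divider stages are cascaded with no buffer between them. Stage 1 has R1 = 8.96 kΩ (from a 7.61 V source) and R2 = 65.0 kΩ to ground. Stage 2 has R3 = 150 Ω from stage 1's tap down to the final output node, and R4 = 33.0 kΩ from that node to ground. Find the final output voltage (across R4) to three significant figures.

V_out ≈ 5.38 V

Stage 2 presents R3+R4 = 33150 Ω as a load on stage 1's tap.
Stage 1's lower leg becomes R2‖(R3+R4) = 21950 Ω, so V_mid = 7.61 × 21950/30910 = 5.404 V.
Stage 2 is itself unloaded: V_out = V_mid × R4/(R3+R4) = 5.404 × 33000/33150 = 5.38 V.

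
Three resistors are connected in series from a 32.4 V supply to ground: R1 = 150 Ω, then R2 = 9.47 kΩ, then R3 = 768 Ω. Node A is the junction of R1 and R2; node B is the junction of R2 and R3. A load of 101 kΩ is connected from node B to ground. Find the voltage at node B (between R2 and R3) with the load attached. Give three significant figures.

At node B, R3 is in parallel with the load: R3‖R_L = 762.2 Ω.
Below node A the resistance is R2 + (R3‖R_L) = 10230 Ω, so V_A = 32.4 × 10230/10380 = 31.93 V.
Then V_B = V_A × (R3‖R_L)/(R2 + R3‖R_L) = 31.93 × 762.2/10230 = 2.38 V.

V ≈ 2.38 V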